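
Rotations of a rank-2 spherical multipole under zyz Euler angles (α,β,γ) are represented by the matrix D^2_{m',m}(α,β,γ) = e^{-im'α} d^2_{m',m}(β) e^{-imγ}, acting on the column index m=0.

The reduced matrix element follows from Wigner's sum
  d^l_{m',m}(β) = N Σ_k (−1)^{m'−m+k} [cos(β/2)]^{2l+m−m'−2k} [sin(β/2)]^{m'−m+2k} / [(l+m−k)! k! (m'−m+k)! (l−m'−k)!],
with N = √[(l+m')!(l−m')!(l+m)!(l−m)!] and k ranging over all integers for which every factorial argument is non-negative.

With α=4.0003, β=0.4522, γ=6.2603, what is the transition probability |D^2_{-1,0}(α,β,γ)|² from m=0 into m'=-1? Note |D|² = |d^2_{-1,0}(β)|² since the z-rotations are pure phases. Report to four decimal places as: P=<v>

D^2_{-1,0}(4.0003,0.4522,6.2603) = e^{-i·-1·4.0003}·d^2_{-1,0}(0.4522)·e^{-i·0·6.2603}. Compute d first:
Half-angle: c=0.974548, s=0.224179. N=√(1·6·2·2)=4.898979
k∈{1,2} keeps every argument non-negative
  k=1: (−1)^0·4.8990/(2)·0.9745^3·0.2242^1 = +0.508252
  k=2: (−1)^1·4.8990/(2)·0.9745^1·0.2242^3 = -0.026894
d^2_{-1,0}(0.4522) = +0.508252 -0.026894 = +0.481358
|D^2_{-1,0}|² = |d^2_{-1,0}(β)|² = (+0.481358)² = 0.231706 (the z-rotation phases have unit modulus)

P=0.2317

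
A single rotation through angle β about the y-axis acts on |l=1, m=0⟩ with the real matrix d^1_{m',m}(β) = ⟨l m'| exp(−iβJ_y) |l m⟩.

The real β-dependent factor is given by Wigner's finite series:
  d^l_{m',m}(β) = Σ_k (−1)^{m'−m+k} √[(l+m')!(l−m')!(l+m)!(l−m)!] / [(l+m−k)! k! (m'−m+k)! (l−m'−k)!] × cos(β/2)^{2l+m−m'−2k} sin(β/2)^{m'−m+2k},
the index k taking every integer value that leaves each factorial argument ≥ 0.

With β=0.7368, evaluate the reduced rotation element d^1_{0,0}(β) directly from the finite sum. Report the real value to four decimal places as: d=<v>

d=0.7406

d^1_{0,0}(β=0.7368) via Wigner's sum:
With c≡cos(β/2)=0.932905 and s≡sin(β/2)=0.360123, N=[1·1·1·1]^{1/2}=1.000000
k: max(0,(0)−(0))=0 … min(1+(0),1−(0))=1
  k=0: (−1)^0·1.0000/(1)·0.9329^2·0.3601^0 = +0.870311
  k=1: (−1)^1·1.0000/(1)·0.9329^0·0.3601^2 = -0.129689
d^1_{0,0}(0.7368) = +0.870311 -0.129689 = +0.740622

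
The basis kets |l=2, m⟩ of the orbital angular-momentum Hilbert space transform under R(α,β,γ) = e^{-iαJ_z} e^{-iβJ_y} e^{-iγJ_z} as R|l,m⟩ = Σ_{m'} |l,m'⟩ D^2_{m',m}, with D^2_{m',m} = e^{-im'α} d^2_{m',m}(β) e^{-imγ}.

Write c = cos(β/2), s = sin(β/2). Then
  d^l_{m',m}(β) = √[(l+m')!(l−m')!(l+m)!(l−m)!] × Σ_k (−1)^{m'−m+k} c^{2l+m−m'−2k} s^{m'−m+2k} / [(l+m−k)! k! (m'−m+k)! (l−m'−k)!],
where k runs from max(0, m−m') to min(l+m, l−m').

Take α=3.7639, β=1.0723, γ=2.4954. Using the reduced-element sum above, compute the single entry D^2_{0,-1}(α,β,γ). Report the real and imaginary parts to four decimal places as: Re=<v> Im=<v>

Re=0.4106 Im=-0.3097

D^2_{0,-1}(3.7639,1.0723,2.4954) = e^{-i·0·3.7639}·d^2_{0,-1}(1.0723)·e^{-i·-1·2.4954}. Compute d first:
With c≡cos(β/2)=0.859682 and s≡sin(β/2)=0.510830, N=[2·2·1·6]^{1/2}=4.898979
Admissible k: 0..1 (factorial args all ≥0)
  k=0: (−1)^1·4.8990/(2)·0.8597^3·0.5108^1 = -0.794996
  k=1: (−1)^2·4.8990/(2)·0.8597^1·0.5108^3 = +0.280700
d^2_{0,-1}(1.0723) = -0.794996 +0.280700 = -0.514296
Attach z-rotation phases: D = e^{-i(0)(3.7639)}·(-0.514296)·e^{-i(-1)(2.4954)} = +0.410605-0.309684i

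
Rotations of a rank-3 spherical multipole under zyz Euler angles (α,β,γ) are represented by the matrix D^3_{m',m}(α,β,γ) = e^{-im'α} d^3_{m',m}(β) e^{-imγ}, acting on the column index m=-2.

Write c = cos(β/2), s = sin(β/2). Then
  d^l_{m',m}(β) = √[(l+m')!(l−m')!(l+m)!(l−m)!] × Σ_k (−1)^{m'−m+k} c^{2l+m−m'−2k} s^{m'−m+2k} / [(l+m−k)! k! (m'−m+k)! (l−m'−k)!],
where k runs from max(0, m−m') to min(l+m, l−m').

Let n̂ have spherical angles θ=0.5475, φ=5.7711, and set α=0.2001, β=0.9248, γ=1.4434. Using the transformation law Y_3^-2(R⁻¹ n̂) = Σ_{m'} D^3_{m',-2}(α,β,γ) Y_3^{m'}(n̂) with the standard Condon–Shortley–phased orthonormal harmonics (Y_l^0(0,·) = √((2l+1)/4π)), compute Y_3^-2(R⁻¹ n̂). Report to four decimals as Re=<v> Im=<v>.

Need the full column D^3_{m',-2} for m'=−3..3 at α=0.2001, β=0.9248, γ=1.4434.
cos(β/2)=0.894984, sin(β/2)=0.446097
d^3_{-3,-2}: single k=1 term ⇒ +0.627455;  D = -0.590375-0.212503i
d^3_{-2,-2}: k∈[0..1] ⇒ +0.513917 -0.638398 = -0.124481;  D = +0.123167+0.018037i
d^3_{-1,-2}: k∈[0..1] ⇒ -0.810041 +0.402500 = -0.407542;  D = +0.406932-0.022278i
d^3_{0,-2}: k∈[0..1] ⇒ +0.699330 -0.173744 = +0.525585;  D = -0.508617+0.132471i
d^3_{1,-2}: k∈[0..1] ⇒ -0.402500 +0.049999 = -0.352500;  D = +0.316654-0.154877i
d^3_{2,-2}: k∈[0..1] ⇒ +0.158606 -0.007881 = +0.150725;  D = -0.119533+0.091815i
d^3_{3,-2}: single k=0 term ⇒ -0.038729;  D = +0.025412-0.029226i
Y_3^{m'}(θ=0.5475,φ=5.7711) and Σ D·Y over m':
  (-0.5904-0.2125i)·(+0.0020+0.0588i)  (+0.1232+0.0180i)·(+0.1229+0.2020i)  (+0.4069-0.0223i)·(+0.3879+0.2180i)  (-0.5086+0.1325i)·(+0.2056+0.0000i)  (+0.3167-0.1549i)·(-0.3879+0.2180i)  (-0.1195+0.0918i)·(+0.1229-0.2020i)  (+0.0254-0.0292i)·(-0.0020+0.0588i)
Y_3^-2(R⁻¹ n̂) = -0.002583+0.265366i

Re=-0.0026 Im=0.2654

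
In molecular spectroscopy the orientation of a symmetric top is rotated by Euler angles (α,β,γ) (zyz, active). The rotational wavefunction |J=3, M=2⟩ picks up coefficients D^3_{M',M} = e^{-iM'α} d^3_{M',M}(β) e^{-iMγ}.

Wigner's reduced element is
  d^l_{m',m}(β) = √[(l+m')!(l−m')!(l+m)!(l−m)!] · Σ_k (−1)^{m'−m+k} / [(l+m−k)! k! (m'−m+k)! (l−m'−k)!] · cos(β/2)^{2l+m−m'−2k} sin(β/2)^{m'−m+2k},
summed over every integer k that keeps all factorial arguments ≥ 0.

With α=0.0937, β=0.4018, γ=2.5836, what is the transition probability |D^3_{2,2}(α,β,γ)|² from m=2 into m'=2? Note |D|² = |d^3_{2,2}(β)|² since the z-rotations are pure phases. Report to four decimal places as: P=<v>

D^3_{2,2}(0.0937,0.4018,2.5836) = e^{-i·2·0.0937}·d^3_{2,2}(0.4018)·e^{-i·2·2.5836}. Compute d first:
With c≡cos(β/2)=0.979887 and s≡sin(β/2)=0.199551, N=[120·1·120·1]^{1/2}=120.000000
The bounds max(0,m−m')=0 and min(l+m,l−m')=1 give 2 terms
  k=0: (−1)^0·120.0000/(120)·0.9799^6·0.1996^0 = +0.885232
  k=1: (−1)^1·120.0000/(24)·0.9799^4·0.1996^2 = -0.183562
d^3_{2,2}(0.4018) = +0.885232 -0.183562 = +0.701669
|D^3_{2,2}|² = |d^3_{2,2}(β)|² = (+0.701669)² = 0.492340 (the z-rotation phases have unit modulus)

P=0.4923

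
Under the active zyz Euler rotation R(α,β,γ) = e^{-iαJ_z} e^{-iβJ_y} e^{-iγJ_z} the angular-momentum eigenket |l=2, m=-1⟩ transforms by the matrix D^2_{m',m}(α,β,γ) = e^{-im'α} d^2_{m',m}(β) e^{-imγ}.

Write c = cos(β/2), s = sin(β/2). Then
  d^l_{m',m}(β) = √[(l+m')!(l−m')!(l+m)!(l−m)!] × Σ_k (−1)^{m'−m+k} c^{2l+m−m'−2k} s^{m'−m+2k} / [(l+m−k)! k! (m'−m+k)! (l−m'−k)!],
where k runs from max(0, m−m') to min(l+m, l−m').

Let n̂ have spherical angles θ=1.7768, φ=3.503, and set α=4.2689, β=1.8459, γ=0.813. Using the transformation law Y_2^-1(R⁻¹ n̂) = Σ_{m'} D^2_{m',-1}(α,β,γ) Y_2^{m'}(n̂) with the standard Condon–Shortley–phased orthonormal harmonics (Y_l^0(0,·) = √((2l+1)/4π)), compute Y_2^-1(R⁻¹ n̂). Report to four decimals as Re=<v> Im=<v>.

Need the full column D^2_{m',-1} for m'=−2..2 at α=4.2689, β=1.8459, γ=0.813.
cos(β/2)=0.603470, sin(β/2)=0.797385
d^2_{-2,-1}: single k=1 term ⇒ +0.350483;  D = -0.349524+0.025904i
d^2_{-1,-1}: k∈[0..1] ⇒ +0.132625 -0.694656 = -0.562031;  D = -0.202983+0.524097i
d^2_{0,-1}: k∈[0..1] ⇒ -0.429252 +0.749439 = +0.320187;  D = +0.220072+0.232569i
d^2_{1,-1}: k∈[0..1] ⇒ +0.694656 -0.404271 = +0.290385;  D = -0.276159+0.089775i
d^2_{2,-1}: single k=0 term ⇒ -0.611915;  D = -0.078828+0.606816i
Y_2^{m'}(θ=1.7768,φ=3.503) and Σ D·Y over m':
  (-0.3495+0.0259i)·(+0.2776-0.2448i)  (-0.2030+0.5241i)·(+0.1447-0.0547i)  (+0.2201+0.2326i)·(-0.2758+0.0000i)  (-0.2762+0.0898i)·(-0.1447-0.0547i)  (-0.0788+0.6068i)·(+0.2776+0.2448i)
Y_2^-1(R⁻¹ n̂) = -0.277652+0.266800i

Re=-0.2777 Im=0.2668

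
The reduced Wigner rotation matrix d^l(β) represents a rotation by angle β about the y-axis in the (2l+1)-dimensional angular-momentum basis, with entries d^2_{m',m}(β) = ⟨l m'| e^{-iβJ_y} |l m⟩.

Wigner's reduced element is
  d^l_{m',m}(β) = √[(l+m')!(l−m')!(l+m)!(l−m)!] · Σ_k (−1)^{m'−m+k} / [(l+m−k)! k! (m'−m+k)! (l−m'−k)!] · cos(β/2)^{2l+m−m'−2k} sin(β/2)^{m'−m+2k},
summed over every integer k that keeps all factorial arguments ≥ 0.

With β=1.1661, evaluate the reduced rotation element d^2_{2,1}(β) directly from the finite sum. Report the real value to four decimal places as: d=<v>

d=-0.6406

d^2_{2,1}(β=1.1661) via Wigner's sum:
Half-angle: c=0.834787, s=0.550573. N=√(24·1·6·1)=12.000000
k: max(0,(1)−(2))=0 … min(2+(1),2−(2))=0
  k=0: (−1)^1·12.0000/(6)·0.8348^3·0.5506^1 = -0.640578
d^2_{2,1}(1.1661) = -0.640578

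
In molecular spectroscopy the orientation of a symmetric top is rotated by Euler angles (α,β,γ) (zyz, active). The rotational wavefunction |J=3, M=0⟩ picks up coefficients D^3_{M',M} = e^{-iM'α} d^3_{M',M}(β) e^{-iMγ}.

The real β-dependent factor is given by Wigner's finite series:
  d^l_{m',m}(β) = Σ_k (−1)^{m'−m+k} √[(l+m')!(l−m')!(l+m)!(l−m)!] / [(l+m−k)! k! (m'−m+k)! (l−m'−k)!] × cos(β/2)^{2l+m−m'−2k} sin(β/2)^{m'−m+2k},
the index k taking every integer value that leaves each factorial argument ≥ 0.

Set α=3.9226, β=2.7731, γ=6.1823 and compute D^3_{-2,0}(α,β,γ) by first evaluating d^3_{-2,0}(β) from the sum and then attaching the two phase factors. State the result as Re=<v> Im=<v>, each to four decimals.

Re=-0.0015 Im=-0.1657

D^3_{-2,0}(3.9226,2.7731,6.1823) = e^{-i·-2·3.9226}·d^3_{-2,0}(2.7731)·e^{-i·0·6.1823}. Compute d first:
c=cos(2.7731/2)=0.183206, s=sin(2.7731/2)=0.983075; N=√[1·120·6·6]=65.726707
The bounds max(0,m−m')=2 and min(l+m,l−m')=3 give 2 terms
  k=2: (−1)^0·65.7267/(12)·0.1832^4·0.9831^2 = +0.005963
  k=3: (−1)^1·65.7267/(12)·0.1832^2·0.9831^4 = -0.171706
d^3_{-2,0}(2.7731) = +0.005963 -0.171706 = -0.165742
D = (+0.008782+0.999961i)·(-0.165742)·(+1.000000+0.000000i) = -0.001455-0.165736i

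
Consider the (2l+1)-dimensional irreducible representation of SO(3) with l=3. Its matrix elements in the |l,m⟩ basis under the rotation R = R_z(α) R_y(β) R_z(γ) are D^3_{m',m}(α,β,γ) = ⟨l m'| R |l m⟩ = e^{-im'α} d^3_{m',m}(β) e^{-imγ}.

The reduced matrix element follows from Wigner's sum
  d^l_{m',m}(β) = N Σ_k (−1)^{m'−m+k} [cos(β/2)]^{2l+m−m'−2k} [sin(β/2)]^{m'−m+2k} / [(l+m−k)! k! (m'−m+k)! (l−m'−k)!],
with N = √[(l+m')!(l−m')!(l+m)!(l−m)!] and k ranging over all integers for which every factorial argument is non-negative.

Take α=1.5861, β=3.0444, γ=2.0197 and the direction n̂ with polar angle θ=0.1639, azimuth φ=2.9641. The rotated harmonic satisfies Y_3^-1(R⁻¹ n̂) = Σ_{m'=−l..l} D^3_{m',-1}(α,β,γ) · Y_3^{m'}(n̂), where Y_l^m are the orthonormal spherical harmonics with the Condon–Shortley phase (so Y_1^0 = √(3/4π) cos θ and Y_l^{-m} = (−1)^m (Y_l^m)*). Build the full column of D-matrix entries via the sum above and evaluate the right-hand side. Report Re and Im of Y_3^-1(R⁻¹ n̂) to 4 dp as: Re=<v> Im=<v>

Need the full column D^3_{m',-1} for m'=−3..3 at α=1.5861, β=3.0444, γ=2.0197.
cos(β/2)=0.048577, sin(β/2)=0.998819
d^3_{-3,-1}: single k=2 term ⇒ +0.000022;  D = +0.000019+0.000010i
d^3_{-2,-1}: k∈[1..2] ⇒ +0.000001 -0.000722 = -0.000722;  D = -0.000333+0.000640i
d^3_{-1,-1}: k∈[0..2] ⇒ +0.000000 -0.000044 +0.014092 = +0.014047;  D = -0.012561-0.006289i
d^3_{0,-1}: k∈[0..2] ⇒ -0.000001 +0.001187 -0.167285 = -0.166099;  D = +0.072083-0.149643i
d^3_{1,-1}: k∈[0..2] ⇒ +0.000033 -0.018789 +0.992937 = +0.974182;  D = +0.884030+0.409293i
d^3_{2,-1}: k∈[0..1] ⇒ -0.000722 +0.152710 = +0.151988;  D = +0.061738-0.138884i
d^3_{3,-1}: single k=0 term ⇒ +0.009096;  D = -0.008367-0.003567i
Y_3^{m'}(θ=0.1639,φ=2.9641) and Σ D·Y over m':
  (+0.0000+0.0000i)·(-0.0016-0.0009i)  (-0.0003+0.0006i)·(+0.0252+0.0093i)  (-0.0126-0.0063i)·(-0.2007-0.0360i)  (+0.0721-0.1496i)·(+0.6873+0.0000i)  (+0.8840+0.4093i)·(+0.2007-0.0360i)  (+0.0617-0.1389i)·(+0.0252-0.0093i)  (-0.0084-0.0036i)·(+0.0016-0.0009i)
Y_3^-1(R⁻¹ n̂) = +0.244234-0.054877i

Re=0.2442 Im=-0.0549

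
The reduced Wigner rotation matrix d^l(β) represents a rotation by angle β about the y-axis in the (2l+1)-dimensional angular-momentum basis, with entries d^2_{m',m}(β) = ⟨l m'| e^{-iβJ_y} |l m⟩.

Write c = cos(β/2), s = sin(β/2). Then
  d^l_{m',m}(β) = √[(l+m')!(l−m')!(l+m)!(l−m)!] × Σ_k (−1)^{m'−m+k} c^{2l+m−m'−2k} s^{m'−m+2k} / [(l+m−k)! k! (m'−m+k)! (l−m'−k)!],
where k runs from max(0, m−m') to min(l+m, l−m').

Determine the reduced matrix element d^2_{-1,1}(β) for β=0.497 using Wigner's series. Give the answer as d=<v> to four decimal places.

d=0.1668

d^2_{-1,1}(β=0.497) via Wigner's sum:
Half-angle: c=0.969282, s=0.245950. N=√(1·6·6·1)=6.000000
k: max(0,(1)−(-1))=2 … min(2+(1),2−(-1))=3
  k=2: (−1)^0·6.0000/(2)·0.9693^2·0.2460^2 = +0.170497
  k=3: (−1)^1·6.0000/(6)·0.9693^0·0.2460^4 = -0.003659
d^2_{-1,1}(0.497) = +0.170497 -0.003659 = +0.166838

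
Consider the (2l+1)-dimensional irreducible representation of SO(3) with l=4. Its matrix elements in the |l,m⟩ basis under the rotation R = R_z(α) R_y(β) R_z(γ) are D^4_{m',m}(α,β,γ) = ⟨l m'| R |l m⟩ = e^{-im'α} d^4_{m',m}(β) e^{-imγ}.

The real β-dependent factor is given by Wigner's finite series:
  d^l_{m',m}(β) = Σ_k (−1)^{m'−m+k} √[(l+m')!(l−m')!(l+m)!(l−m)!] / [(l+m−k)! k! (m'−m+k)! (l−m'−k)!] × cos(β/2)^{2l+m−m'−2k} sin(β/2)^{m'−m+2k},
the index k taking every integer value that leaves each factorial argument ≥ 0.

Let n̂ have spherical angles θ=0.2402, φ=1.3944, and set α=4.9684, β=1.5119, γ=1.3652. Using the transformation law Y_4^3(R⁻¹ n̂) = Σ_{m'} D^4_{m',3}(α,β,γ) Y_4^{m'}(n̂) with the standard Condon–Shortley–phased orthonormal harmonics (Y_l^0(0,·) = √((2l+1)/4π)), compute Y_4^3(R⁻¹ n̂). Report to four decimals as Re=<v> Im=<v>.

Re=0.0589 Im=-0.1816

Need the full column D^4_{m',3} for m'=−4..4 at α=4.9684, β=1.5119, γ=1.3652.
cos(β/2)=0.727620, sin(β/2)=0.685980
d^4_{-4,3}: single k=7 term ⇒ +0.147106;  D = -0.146746-0.010294i
d^4_{-3,3}: k∈[6..7] ⇒ +0.386169 -0.049033 = +0.337135;  D = -0.062338-0.331322i
d^4_{-2,3}: k∈[5..6] ⇒ +0.656837 -0.194603 = +0.462234;  D = +0.417815-0.197713i
d^4_{-1,3}: k∈[4..5] ⇒ +0.821078 -0.437874 = +0.383204;  D = +0.246279+0.293584i
d^4_{0,3}: k∈[3..4] ⇒ +0.778973 -0.692367 = +0.086606;  D = -0.050095+0.070648i
d^4_{1,3}: k∈[2..3] ⇒ +0.554271 -0.821078 = -0.266807;  D = +0.249631+0.094184i
d^4_{2,3}: k∈[1..2] ⇒ +0.277146 -0.738999 = -0.461853;  D = -0.048298+0.459320i
d^4_{3,3}: k∈[0..1] ⇒ +0.078567 -0.488821 = -0.410254;  D = -0.405571+0.061812i
d^4_{4,3}: single k=0 term ⇒ -0.209503;  D = -0.082982-0.192368i
Y_4^{m'}(θ=0.2402,φ=1.3944) and Σ D·Y over m':
  (-0.1467-0.0103i)·(+0.0011+0.0009i)  (-0.0623-0.3313i)·(-0.0083+0.0141i)  (+0.4178-0.1977i)·(-0.0996-0.0367i)  (+0.2463+0.2936i)·(+0.0691-0.3878i)  (-0.0501+0.0706i)·(+0.6187+0.0000i)  (+0.2496+0.0942i)·(-0.0691-0.3878i)  (-0.0483+0.4593i)·(-0.0996+0.0367i)  (-0.4056+0.0618i)·(+0.0083+0.0141i)  (-0.0830-0.1924i)·(+0.0011-0.0009i)
Y_4^3(R⁻¹ n̂) = +0.058851-0.181613i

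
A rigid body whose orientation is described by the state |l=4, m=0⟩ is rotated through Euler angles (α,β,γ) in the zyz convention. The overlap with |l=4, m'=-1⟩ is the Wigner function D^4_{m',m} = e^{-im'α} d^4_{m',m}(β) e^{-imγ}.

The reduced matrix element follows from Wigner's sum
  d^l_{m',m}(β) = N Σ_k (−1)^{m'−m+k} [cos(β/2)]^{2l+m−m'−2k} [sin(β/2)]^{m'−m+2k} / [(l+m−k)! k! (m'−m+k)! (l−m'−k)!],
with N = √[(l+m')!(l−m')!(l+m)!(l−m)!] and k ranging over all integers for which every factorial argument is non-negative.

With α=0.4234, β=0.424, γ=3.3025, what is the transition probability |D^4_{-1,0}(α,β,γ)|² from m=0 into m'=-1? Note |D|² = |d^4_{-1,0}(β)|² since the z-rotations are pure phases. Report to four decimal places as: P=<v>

P=0.3482

Split into d^4_{-1,0}(β=0.424) × two z-phases.
Half-angle: c=0.977612, s=0.210416. N=√(6·120·24·24)=643.987578
k∈{1,2,3,4} keeps every argument non-negative
  k=1: (−1)^0·643.9876/(144)·0.9776^7·0.2104^1 = +0.803080
  k=2: (−1)^1·643.9876/(24)·0.9776^5·0.2104^3 = -0.223220
  k=3: (−1)^2·643.9876/(24)·0.9776^3·0.2104^5 = +0.010341
  k=4: (−1)^3·643.9876/(144)·0.9776^1·0.2104^7 = -0.000080
d^4_{-1,0}(0.424) = +0.803080 -0.223220 +0.010341 -0.000080 = +0.590121
|D^4_{-1,0}|² = |d^4_{-1,0}(β)|² = (+0.590121)² = 0.348243 (the z-rotation phases have unit modulus)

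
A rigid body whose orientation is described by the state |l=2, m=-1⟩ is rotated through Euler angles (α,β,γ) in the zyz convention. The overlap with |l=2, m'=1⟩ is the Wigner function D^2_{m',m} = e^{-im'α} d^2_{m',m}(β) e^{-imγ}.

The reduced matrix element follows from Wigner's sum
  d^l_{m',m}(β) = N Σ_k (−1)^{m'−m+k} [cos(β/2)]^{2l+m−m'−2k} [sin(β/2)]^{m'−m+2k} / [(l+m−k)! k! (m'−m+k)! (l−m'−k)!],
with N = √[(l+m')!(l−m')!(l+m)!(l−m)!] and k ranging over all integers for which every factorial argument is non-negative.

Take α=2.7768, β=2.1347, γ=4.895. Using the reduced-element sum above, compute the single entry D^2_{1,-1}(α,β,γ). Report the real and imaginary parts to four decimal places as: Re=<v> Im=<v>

Re=0.0275 Im=-0.0452

D^2_{1,-1}(2.7768,2.1347,4.895) = e^{-i·1·2.7768}·d^2_{1,-1}(2.1347)·e^{-i·-1·4.895}. Compute d first:
Half-angle: c=0.482447, s=0.875925. N=√(6·1·1·6)=6.000000
k: max(0,(-1)−(1))=0 … min(2+(-1),2−(1))=1
  k=0: (−1)^2·6.0000/(2)·0.4824^2·0.8759^2 = +0.535741
  k=1: (−1)^3·6.0000/(6)·0.4824^0·0.8759^4 = -0.588665
d^2_{1,-1}(2.1347) = +0.535741 -0.588665 = -0.052924
D = (-0.934198-0.356756i)·(-0.052924)·(+0.181598-0.983373i) = +0.027545-0.045191i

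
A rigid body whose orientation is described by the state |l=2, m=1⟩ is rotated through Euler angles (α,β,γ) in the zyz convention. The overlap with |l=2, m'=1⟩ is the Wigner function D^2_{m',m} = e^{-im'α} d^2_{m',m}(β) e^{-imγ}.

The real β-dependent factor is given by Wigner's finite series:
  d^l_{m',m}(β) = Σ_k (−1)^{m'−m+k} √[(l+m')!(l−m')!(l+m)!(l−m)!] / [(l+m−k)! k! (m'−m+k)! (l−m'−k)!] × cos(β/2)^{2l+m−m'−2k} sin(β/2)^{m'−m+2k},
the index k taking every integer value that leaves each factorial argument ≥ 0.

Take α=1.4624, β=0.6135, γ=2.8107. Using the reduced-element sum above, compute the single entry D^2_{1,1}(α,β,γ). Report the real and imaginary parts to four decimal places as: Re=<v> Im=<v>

D^2_{1,1}(1.4624,0.6135,2.8107) = e^{-i·1·1.4624}·d^2_{1,1}(0.6135)·e^{-i·1·2.8107}. Compute d first:
Half-angle: c=0.953320, s=0.301962. N=√(6·1·6·1)=6.000000
k∈{0,1} keeps every argument non-negative
  k=0: (−1)^0·6.0000/(6)·0.9533^4·0.3020^0 = +0.825952
  k=1: (−1)^1·6.0000/(2)·0.9533^2·0.3020^2 = -0.248601
d^2_{1,1}(0.6135) = +0.825952 -0.248601 = +0.577351
D = (+0.108184-0.994131i)·(+0.577351)·(-0.945753-0.324887i) = -0.245545+0.522534i

Re=-0.2455 Im=0.5225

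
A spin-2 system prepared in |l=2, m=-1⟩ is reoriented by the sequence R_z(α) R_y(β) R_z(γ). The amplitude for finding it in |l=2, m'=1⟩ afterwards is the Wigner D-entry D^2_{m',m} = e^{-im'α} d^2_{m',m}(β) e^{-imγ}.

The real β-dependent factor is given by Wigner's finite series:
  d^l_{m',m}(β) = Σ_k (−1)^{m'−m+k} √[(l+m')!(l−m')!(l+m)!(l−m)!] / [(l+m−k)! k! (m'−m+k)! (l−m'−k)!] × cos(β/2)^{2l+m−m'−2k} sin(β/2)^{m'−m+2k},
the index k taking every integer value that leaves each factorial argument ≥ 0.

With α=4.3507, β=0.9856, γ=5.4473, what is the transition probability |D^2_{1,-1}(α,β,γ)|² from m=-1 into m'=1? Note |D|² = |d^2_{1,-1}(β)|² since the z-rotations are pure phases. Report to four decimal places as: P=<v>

First d^2_{1,-1}(β=0.9856), then the phase factors e^{-i(1)α} and e^{-i(-1)γ}:
Half-angle: c=0.881012, s=0.473095. N=√(6·1·1·6)=6.000000
k: max(0,(-1)−(1))=0 … min(2+(-1),2−(1))=1
  k=0: (−1)^2·6.0000/(2)·0.8810^2·0.4731^2 = +0.521171
  k=1: (−1)^3·6.0000/(6)·0.8810^0·0.4731^4 = -0.050095
d^2_{1,-1}(0.9856) = +0.521171 -0.050095 = +0.471077
|D^2_{1,-1}|² = |d^2_{1,-1}(β)|² = (+0.471077)² = 0.221913 (the z-rotation phases have unit modulus)

P=0.2219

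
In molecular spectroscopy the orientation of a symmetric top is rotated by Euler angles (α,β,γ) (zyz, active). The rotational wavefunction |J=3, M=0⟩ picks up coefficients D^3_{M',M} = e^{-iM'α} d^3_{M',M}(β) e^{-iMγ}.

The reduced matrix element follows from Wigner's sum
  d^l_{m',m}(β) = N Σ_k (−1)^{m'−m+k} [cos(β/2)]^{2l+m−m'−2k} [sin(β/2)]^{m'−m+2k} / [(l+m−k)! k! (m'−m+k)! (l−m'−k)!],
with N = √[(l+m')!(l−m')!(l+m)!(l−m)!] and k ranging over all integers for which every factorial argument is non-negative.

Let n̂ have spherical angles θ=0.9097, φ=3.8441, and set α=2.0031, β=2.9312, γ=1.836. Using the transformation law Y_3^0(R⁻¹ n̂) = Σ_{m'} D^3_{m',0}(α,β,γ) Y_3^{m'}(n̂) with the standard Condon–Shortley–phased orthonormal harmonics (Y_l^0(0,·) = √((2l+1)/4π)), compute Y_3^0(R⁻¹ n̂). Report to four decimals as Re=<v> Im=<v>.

Need the full column D^3_{m',0} for m'=−3..3 at α=2.0031, β=2.9312, γ=1.836.
cos(β/2)=0.105002, sin(β/2)=0.994472
d^3_{-3,0}: single k=3 term ⇒ +0.005092;  D = +0.004902-0.001377i
d^3_{-2,0}: k∈[2..3] ⇒ +0.000658 -0.059065 = -0.058406;  D = +0.037902+0.044438i
d^3_{-1,0}: k∈[1..3] ⇒ +0.000044 -0.011833 +0.353796 = +0.342007;  D = -0.143288+0.310543i
d^3_{0,0}: k∈[0..3] ⇒ +0.000001 -0.001082 +0.097054 -0.967287 = -0.871314;  D = -0.871314+0.000000i
d^3_{1,0}: k∈[0..2] ⇒ -0.000044 +0.011833 -0.353796 = -0.342007;  D = +0.143288+0.310543i
d^3_{2,0}: k∈[0..1] ⇒ +0.000658 -0.059065 = -0.058406;  D = +0.037902-0.044438i
d^3_{3,0}: single k=0 term ⇒ -0.005092;  D = -0.004902-0.001377i
Y_3^{m'}(θ=0.9097,φ=3.8441) and Σ D·Y over m':
  (+0.0049-0.0014i)·(+0.1049+0.1763i)  (+0.0379+0.0444i)·(+0.0645-0.3856i)  (-0.1433+0.3105i)·(-0.1723+0.1458i)  (-0.8713+0.0000i)·(-0.2555+0.0000i)  (+0.1433+0.3105i)·(+0.1723+0.1458i)  (+0.0379-0.0444i)·(+0.0645+0.3856i)  (-0.0049-0.0014i)·(-0.1049+0.1763i)
Y_3^0(R⁻¹ n̂) = +0.222082-0.000000i

Re=0.2221 Im=0.0000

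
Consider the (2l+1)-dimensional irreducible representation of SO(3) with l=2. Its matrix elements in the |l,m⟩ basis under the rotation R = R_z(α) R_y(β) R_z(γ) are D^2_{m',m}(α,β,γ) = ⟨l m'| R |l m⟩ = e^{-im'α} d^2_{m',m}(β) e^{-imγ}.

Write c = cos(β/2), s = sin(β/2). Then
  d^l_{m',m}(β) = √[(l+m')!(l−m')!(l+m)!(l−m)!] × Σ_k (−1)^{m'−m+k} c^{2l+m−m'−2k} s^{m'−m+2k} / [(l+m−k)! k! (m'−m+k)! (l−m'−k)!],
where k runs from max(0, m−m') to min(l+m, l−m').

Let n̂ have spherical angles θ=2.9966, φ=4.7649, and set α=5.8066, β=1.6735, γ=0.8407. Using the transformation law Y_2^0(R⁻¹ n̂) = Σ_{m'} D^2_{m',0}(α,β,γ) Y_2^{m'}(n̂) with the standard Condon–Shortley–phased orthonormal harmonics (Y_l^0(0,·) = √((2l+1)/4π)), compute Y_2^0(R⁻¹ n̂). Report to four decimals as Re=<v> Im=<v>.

Re=-0.2867 Im=0.0000

Need the full column D^2_{m',0} for m'=−2..2 at α=5.8066, β=1.6735, γ=0.8407.
cos(β/2)=0.669879, sin(β/2)=0.742470
d^2_{-2,0}: single k=2 term ⇒ +0.605936;  D = +0.350898-0.493993i
d^2_{-1,0}: k∈[1..2] ⇒ +0.546694 -0.671597 = -0.124903;  D = -0.110985+0.057299i
d^2_{0,0}: k∈[0..2] ⇒ +0.201366 -0.989489 +0.303889 = -0.484233;  D = -0.484233+0.000000i
d^2_{1,0}: k∈[0..1] ⇒ -0.546694 +0.671597 = +0.124903;  D = +0.110985+0.057299i
d^2_{2,0}: single k=0 term ⇒ +0.605936;  D = +0.350898+0.493993i
Y_2^{m'}(θ=2.9966,φ=4.7649) and Σ D·Y over m':
  (+0.3509-0.4940i)·(-0.0080+0.0008i)  (-0.1110+0.0573i)·(-0.0058-0.1103i)  (-0.4842+0.0000i)·(+0.6110+0.0000i)  (+0.1110+0.0573i)·(+0.0058-0.1103i)  (+0.3509+0.4940i)·(-0.0080-0.0008i)
Y_2^0(R⁻¹ n̂) = -0.286748-0.000000i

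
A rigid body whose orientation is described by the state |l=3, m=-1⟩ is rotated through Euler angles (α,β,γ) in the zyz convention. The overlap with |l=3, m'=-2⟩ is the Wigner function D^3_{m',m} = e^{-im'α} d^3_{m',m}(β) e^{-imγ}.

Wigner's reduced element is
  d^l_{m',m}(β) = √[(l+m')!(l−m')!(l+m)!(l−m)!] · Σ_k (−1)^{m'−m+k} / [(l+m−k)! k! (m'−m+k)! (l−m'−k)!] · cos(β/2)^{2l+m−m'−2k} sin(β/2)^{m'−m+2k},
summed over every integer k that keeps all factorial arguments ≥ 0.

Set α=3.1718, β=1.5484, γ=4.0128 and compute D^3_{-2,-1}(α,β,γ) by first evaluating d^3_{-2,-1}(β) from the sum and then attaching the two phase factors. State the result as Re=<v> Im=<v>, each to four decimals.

D^3_{-2,-1}(3.1718,1.5484,4.0128) = e^{-i·-2·3.1718}·d^3_{-2,-1}(1.5484)·e^{-i·-1·4.0128}. Compute d first:
Half-angle: c=0.714981, s=0.699144. N=√(1·120·2·24)=75.894664
Admissible k: 1..2 (factorial args all ≥0)
  k=1: (−1)^0·75.8947/(24)·0.7150^5·0.6991^1 = +0.413084
  k=2: (−1)^1·75.8947/(12)·0.7150^3·0.6991^3 = -0.789975
d^3_{-2,-1}(1.5484) = +0.413084 -0.789975 = -0.376891
Attach z-rotation phases: D = e^{-i(-2)(3.1718)}·(-0.376891)·e^{-i(-1)(4.0128)} = +0.224828+0.302488i

Re=0.2248 Im=0.3025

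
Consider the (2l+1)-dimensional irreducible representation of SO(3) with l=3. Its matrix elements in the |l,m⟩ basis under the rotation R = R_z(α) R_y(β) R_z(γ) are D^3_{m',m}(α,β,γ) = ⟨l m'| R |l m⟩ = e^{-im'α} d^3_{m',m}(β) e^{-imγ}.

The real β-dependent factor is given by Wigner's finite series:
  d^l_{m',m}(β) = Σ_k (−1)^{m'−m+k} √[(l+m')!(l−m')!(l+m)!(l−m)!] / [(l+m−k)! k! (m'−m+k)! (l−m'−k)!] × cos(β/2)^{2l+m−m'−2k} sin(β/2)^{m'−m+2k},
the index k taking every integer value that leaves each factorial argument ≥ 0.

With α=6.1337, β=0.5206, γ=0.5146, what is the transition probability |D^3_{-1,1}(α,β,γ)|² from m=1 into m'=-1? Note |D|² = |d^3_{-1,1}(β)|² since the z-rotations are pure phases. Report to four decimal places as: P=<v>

P=0.0986

First d^3_{-1,1}(β=0.5206), then the phase factors e^{-i(-1)α} and e^{-i(1)γ}:
With c≡cos(β/2)=0.966313 and s≡sin(β/2)=0.257370, N=[2·24·24·2]^{1/2}=48.000000
The bounds max(0,m−m')=2 and min(l+m,l−m')=4 give 3 terms
  k=2: (−1)^0·48.0000/(8)·0.9663^4·0.2574^2 = +0.346529
  k=3: (−1)^1·48.0000/(6)·0.9663^2·0.2574^4 = -0.032776
  k=4: (−1)^2·48.0000/(48)·0.9663^0·0.2574^6 = +0.000291
d^3_{-1,1}(0.5206) = +0.346529 -0.032776 +0.000291 = +0.314043
|D^3_{-1,1}|² = |d^3_{-1,1}(β)|² = (+0.314043)² = 0.098623 (the z-rotation phases have unit modulus)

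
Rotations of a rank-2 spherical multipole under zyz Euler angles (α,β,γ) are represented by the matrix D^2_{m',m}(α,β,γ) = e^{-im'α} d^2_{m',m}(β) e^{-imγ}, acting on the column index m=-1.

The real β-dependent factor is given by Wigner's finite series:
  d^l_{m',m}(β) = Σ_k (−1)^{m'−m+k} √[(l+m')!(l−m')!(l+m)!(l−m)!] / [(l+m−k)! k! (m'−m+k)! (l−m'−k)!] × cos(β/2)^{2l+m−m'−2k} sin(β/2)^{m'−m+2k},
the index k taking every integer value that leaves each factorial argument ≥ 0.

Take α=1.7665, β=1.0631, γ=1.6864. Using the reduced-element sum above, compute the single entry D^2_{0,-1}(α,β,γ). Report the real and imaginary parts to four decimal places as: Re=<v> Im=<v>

Re=0.0600 Im=-0.5169

D^2_{0,-1}(1.7665,1.0631,1.6864) = e^{-i·0·1.7665}·d^2_{0,-1}(1.0631)·e^{-i·-1·1.6864}. Compute d first:
With c≡cos(β/2)=0.862022 and s≡sin(β/2)=0.506870, N=[2·2·1·6]^{1/2}=4.898979
The bounds max(0,m−m')=0 and min(l+m,l−m')=1 give 2 terms
  k=0: (−1)^1·4.8990/(2)·0.8620^3·0.5069^1 = -0.795295
  k=1: (−1)^2·4.8990/(2)·0.8620^1·0.5069^3 = +0.274969
d^2_{0,-1}(1.0631) = -0.795295 +0.274969 = -0.520325
D = (+1.000000+0.000000i)·(-0.520325)·(-0.115346+0.993325i) = +0.060018-0.516852i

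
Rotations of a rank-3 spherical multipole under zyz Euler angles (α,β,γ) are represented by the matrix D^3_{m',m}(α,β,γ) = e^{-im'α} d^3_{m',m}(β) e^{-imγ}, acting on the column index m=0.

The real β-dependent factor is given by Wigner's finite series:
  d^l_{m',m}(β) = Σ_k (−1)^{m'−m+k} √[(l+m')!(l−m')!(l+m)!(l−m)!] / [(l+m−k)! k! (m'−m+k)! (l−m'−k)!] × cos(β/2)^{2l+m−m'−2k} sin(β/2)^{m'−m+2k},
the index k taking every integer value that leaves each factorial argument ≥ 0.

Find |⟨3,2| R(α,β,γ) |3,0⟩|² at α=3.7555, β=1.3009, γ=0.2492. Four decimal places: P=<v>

First d^3_{2,0}(β=1.3009), then the phase factors e^{-i(2)α} and e^{-i(0)γ}:
c=cos(1.3009/2)=0.795811, s=sin(1.3009/2)=0.605545; N=√[120·1·6·6]=65.726707
k∈{0,1} keeps every argument non-negative
  k=0: (−1)^2·65.7267/(12)·0.7958^4·0.6055^2 = +0.805552
  k=1: (−1)^3·65.7267/(12)·0.7958^2·0.6055^4 = -0.466407
d^3_{2,0}(1.3009) = +0.805552 -0.466407 = +0.339144
|D^3_{2,0}|² = |d^3_{2,0}(β)|² = (+0.339144)² = 0.115019 (the z-rotation phases have unit modulus)

P=0.1150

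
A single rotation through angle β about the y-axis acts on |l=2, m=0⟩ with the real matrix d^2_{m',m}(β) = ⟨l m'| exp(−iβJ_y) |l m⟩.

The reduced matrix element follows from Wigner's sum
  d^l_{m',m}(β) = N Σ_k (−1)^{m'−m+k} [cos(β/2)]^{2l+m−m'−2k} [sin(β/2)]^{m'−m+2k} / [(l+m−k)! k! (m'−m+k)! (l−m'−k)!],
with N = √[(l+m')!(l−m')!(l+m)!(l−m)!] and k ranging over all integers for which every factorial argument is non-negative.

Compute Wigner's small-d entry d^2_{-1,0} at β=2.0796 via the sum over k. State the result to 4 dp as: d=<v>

d^2_{-1,0}(β=2.0796) via Wigner's sum:
Half-angle: c=0.506393, s=0.862303. N=√(1·6·2·2)=4.898979
k: max(0,(0)−(-1))=1 … min(2+(0),2−(-1))=2
  k=1: (−1)^0·4.8990/(2)·0.5064^3·0.8623^1 = +0.274282
  k=2: (−1)^1·4.8990/(2)·0.5064^1·0.8623^3 = -0.795322
d^2_{-1,0}(2.0796) = +0.274282 -0.795322 = -0.521039

d=-0.5210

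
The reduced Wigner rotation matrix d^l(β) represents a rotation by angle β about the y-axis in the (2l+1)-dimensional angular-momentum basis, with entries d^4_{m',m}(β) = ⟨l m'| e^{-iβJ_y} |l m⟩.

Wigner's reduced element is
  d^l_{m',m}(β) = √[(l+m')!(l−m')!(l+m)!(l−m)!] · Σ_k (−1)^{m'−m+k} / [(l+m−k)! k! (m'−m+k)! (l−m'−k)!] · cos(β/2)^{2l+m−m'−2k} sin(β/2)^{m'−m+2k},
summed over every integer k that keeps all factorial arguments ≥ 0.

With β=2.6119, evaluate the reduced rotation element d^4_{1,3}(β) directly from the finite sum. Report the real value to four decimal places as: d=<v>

d^4_{1,3}(β=2.6119) via Wigner's sum:
Half-angle: c=0.261761, s=0.965133. N=√(120·6·5040·1)=1904.940944
Admissible k: 2..3 (factorial args all ≥0)
  k=2: (−1)^0·1904.9409/(240)·0.2618^6·0.9651^2 = +0.002378
  k=3: (−1)^1·1904.9409/(144)·0.2618^4·0.9651^4 = -0.053887
d^4_{1,3}(2.6119) = +0.002378 -0.053887 = -0.051509

d=-0.0515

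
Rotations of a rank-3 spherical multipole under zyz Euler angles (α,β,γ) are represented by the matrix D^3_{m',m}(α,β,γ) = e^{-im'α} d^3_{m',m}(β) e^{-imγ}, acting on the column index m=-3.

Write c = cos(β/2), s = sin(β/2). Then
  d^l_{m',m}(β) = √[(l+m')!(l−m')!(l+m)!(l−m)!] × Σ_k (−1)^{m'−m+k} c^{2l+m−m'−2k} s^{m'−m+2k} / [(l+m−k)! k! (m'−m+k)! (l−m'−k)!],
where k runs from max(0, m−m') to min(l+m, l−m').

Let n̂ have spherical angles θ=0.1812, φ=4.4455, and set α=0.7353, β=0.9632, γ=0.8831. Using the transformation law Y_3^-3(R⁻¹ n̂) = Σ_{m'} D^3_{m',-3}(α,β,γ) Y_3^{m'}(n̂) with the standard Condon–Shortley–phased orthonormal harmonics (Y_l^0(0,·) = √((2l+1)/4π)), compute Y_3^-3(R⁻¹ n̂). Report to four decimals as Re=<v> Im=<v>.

Re=0.2079 Im=-0.2213

Need the full column D^3_{m',-3} for m'=−3..3 at α=0.7353, β=0.9632, γ=0.8831.
cos(β/2)=0.886255, sin(β/2)=0.463198
d^3_{-3,-3}: single k=0 term ⇒ +0.484565;  D = +0.068966-0.479632i
d^3_{-2,-3}: single k=0 term ⇒ -0.620348;  D = +0.346419+0.514612i
d^3_{-1,-3}: single k=0 term ⇒ +0.512641;  D = -0.497579-0.123353i
d^3_{0,-3}: single k=0 term ⇒ -0.309379;  D = +0.272640-0.146227i
d^3_{1,-3}: single k=0 term ⇒ +0.140032;  D = -0.047122+0.131866i
d^3_{2,-3}: single k=0 term ⇒ -0.046288;  D = -0.017688-0.042775i
d^3_{3,-3}: single k=0 term ⇒ +0.009876;  D = +0.008921+0.004237i
Y_3^{m'}(θ=0.1812,φ=4.4455) and Σ D·Y over m':
  (+0.0690-0.4796i)·(+0.0018-0.0017i)  (+0.3464+0.5146i)·(-0.0281-0.0166i)  (-0.4976-0.1234i)·(-0.0589+0.2156i)  (+0.2726-0.1462i)·(+0.6745+0.0000i)  (-0.0471+0.1319i)·(+0.0589+0.2156i)  (-0.0177-0.0428i)·(-0.0281+0.0166i)  (+0.0089+0.0042i)·(-0.0018-0.0017i)
Y_3^-3(R⁻¹ n̂) = +0.207937-0.221313i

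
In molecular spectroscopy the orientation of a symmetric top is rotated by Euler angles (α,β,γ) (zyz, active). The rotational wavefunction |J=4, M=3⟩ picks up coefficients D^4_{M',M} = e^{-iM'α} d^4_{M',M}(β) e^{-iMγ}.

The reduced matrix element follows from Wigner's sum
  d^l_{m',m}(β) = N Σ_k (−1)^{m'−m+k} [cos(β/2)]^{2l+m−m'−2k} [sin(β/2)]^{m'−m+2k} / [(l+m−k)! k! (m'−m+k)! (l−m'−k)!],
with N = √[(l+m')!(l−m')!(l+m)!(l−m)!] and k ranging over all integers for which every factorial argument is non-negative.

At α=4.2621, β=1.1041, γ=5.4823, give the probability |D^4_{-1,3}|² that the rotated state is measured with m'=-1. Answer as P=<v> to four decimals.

P=0.1650

First d^4_{-1,3}(β=1.1041), then the phase factors e^{-i(-1)α} and e^{-i(3)γ}:
With c≡cos(β/2)=0.851451 and s≡sin(β/2)=0.524434, N=[6·120·5040·1]^{1/2}=1904.940944
The bounds max(0,m−m')=4 and min(l+m,l−m')=5 give 2 terms
  k=4: (−1)^0·1904.9409/(144)·0.8515^4·0.5244^4 = +0.525921
  k=5: (−1)^1·1904.9409/(240)·0.8515^2·0.5244^6 = -0.119711
d^4_{-1,3}(1.1041) = +0.525921 -0.119711 = +0.406210
|D^4_{-1,3}|² = |d^4_{-1,3}(β)|² = (+0.406210)² = 0.165007 (the z-rotation phases have unit modulus)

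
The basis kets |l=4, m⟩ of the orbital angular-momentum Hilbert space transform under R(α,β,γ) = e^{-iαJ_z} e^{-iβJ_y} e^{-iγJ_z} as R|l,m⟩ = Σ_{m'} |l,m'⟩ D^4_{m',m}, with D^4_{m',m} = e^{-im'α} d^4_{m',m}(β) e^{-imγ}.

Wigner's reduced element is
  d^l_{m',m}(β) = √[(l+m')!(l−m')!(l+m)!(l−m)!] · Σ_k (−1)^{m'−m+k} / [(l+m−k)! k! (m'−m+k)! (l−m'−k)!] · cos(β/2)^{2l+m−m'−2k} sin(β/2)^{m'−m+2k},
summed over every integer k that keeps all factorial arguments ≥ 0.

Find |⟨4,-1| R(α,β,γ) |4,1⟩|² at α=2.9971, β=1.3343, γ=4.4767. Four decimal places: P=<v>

First d^4_{-1,1}(β=1.3343), then the phase factors e^{-i(-1)α} and e^{-i(1)γ}:
Half-angle: c=0.785588, s=0.618750. N=√(6·120·120·6)=720.000000
The bounds max(0,m−m')=2 and min(l+m,l−m')=5 give 4 terms
  k=2: (−1)^0·720.0000/(72)·0.7856^6·0.6187^2 = +0.899912
  k=3: (−1)^1·720.0000/(24)·0.7856^4·0.6187^4 = -1.674792
  k=4: (−1)^2·720.0000/(48)·0.7856^2·0.6187^6 = +0.519482
  k=5: (−1)^3·720.0000/(720)·0.7856^0·0.6187^8 = -0.021484
d^4_{-1,1}(1.3343) = +0.899912 -1.674792 +0.519482 -0.021484 = -0.276882
|D^4_{-1,1}|² = |d^4_{-1,1}(β)|² = (-0.276882)² = 0.076664 (the z-rotation phases have unit modulus)

P=0.0767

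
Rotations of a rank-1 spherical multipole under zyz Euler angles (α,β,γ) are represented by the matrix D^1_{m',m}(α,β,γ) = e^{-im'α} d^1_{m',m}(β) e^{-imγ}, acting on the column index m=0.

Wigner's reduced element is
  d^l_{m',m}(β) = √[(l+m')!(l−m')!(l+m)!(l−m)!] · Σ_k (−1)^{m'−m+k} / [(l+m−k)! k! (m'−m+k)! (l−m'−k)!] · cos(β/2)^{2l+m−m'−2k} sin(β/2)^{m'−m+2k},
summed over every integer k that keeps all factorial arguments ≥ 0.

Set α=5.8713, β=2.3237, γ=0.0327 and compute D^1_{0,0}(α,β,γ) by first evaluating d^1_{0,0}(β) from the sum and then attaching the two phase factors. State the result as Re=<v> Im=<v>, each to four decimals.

Split into d^1_{0,0}(β=2.3237) × two z-phases.
With c≡cos(β/2)=0.397643 and s≡sin(β/2)=0.917540, N=[1·1·1·1]^{1/2}=1.000000
Admissible k: 0..1 (factorial args all ≥0)
  k=0: (−1)^0·1.0000/(1)·0.3976^2·0.9175^0 = +0.158120
  k=1: (−1)^1·1.0000/(1)·0.3976^0·0.9175^2 = -0.841880
d^1_{0,0}(2.3237) = +0.158120 -0.841880 = -0.683760
Attach z-rotation phases: D = e^{-i(0)(5.8713)}·(-0.683760)·e^{-i(0)(0.0327)} = -0.683760+0.000000i

Re=-0.6838 Im=0.0000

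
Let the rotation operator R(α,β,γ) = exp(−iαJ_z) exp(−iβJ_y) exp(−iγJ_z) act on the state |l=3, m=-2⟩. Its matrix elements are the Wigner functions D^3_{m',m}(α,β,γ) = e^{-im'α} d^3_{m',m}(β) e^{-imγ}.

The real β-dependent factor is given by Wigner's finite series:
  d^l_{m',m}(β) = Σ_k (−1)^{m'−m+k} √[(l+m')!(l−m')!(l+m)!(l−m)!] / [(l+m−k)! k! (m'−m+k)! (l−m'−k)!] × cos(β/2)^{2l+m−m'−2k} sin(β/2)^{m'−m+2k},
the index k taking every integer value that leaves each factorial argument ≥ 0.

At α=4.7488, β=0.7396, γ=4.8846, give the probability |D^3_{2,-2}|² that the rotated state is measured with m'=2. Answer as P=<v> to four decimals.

P=0.0052

D^3_{2,-2}(4.7488,0.7396,4.8846) = e^{-i·2·4.7488}·d^3_{2,-2}(0.7396)·e^{-i·-2·4.8846}. Compute d first:
c=cos(0.7396/2)=0.932400, s=sin(0.7396/2)=0.361429; N=√[120·1·1·120]=120.000000
The bounds max(0,m−m')=0 and min(l+m,l−m')=1 give 2 terms
  k=0: (−1)^4·120.0000/(24)·0.9324^2·0.3614^4 = +0.074176
  k=1: (−1)^5·120.0000/(120)·0.9324^0·0.3614^6 = -0.002229
d^3_{2,-2}(0.7396) = +0.074176 -0.002229 = +0.071947
|D^3_{2,-2}|² = |d^3_{2,-2}(β)|² = (+0.071947)² = 0.005176 (the z-rotation phases have unit modulus)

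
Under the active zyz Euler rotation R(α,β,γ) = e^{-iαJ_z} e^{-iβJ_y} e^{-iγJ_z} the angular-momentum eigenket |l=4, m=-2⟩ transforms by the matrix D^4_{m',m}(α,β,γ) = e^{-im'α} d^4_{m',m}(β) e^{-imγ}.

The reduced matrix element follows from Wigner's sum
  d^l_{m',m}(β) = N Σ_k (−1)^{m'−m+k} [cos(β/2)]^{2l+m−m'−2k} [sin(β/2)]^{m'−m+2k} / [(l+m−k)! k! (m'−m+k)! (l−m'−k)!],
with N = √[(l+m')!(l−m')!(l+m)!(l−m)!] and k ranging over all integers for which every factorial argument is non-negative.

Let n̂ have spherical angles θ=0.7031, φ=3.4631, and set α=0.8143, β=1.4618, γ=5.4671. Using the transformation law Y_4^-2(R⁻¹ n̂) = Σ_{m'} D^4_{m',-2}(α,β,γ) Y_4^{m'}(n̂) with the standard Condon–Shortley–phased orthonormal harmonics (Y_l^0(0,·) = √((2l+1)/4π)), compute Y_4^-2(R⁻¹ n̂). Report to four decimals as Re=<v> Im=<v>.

Need the full column D^4_{m',-2} for m'=−4..4 at α=0.8143, β=1.4618, γ=5.4671.
cos(β/2)=0.744574, sin(β/2)=0.667540
d^4_{-4,-2}: single k=2 term ⇒ +0.401773;  D = -0.021779+0.401182i
d^4_{-3,-2}: k∈[1..2] ⇒ +0.316881 -0.764111 = -0.447230;  D = -0.308128-0.324148i
d^4_{-2,-2}: k∈[0..2] ⇒ +0.094463 -0.911135 +0.915444 = +0.098772;  D = +0.098771-0.000353i
d^4_{-1,-2}: k∈[0..2] ⇒ -0.359309 +1.444034 -0.773793 = +0.310931;  D = +0.212607-0.226884i
d^4_{0,-2}: k∈[0..2] ⇒ +0.720316 -1.543940 +0.465373 = -0.358252;  D = +0.021974+0.357578i
d^4_{1,-2}: k∈[0..2] ⇒ -0.962689 +1.160690 -0.186589 = +0.011412;  D = -0.008764-0.007309i
d^4_{2,-2}: k∈[0..2] ⇒ +0.915444 -0.588655 +0.039429 = +0.366218;  D = -0.363621+0.043542i
d^4_{3,-2}: k∈[0..1] ⇒ -0.614179 +0.164556 = -0.449624;  D = +0.267545-0.361360i
d^4_{4,-2}: single k=0 term ⇒ +0.259572;  D = +0.045700+0.255518i
Y_4^{m'}(θ=0.7031,φ=3.4631) and Σ D·Y over m':
  (-0.0218+0.4012i)·(+0.0217-0.0742i)  (-0.3081-0.3241i)·(-0.1471+0.2121i)  (+0.0988-0.0004i)·(+0.3440-0.2577i)  (+0.2126-0.2269i)·(-0.2377+0.0792i)  (+0.0220+0.3576i)·(-0.2756+0.0000i)  (-0.0088-0.0073i)·(+0.2377+0.0792i)  (-0.3636+0.0435i)·(+0.3440+0.2577i)  (+0.2675-0.3614i)·(+0.1471+0.2121i)  (+0.0457+0.2555i)·(+0.0217+0.0742i)
Y_4^-2(R⁻¹ n̂) = +0.098849-0.129357i

Re=0.0988 Im=-0.1294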